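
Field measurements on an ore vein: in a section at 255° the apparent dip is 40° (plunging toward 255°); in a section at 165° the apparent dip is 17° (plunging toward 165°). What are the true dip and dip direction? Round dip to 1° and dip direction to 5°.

The two traces are lines in the plane: v₁ = (sin 255°·cos 40°, cos 255°·cos 40°, −sin 40°), v₂ = (sin 165°·cos 17°, cos 165°·cos 17°, −sin 17°).
The plane normal is n = v₁ × v₂ ∝ (-0.536, -0.375, 0.733).
Dip δ = arctan(|n_h|/n_z) = arctan(0.654/0.733) = 41.8°.
The horizontal component of n points toward azimuth atan2(n_x, n_y) = 235°, the dip direction.

true dip 42°, dip direction 235°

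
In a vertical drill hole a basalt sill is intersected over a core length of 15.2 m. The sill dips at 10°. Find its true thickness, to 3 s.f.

15.0 m

True thickness t = h · cos(dip) = 15.2 × cos 10°
t = 15.2 × 0.9848 = 14.969 m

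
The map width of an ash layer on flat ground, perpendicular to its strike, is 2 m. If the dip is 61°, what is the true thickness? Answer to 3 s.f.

True thickness t = w · sin(dip) = 2 × sin 61°
t = 2 × 0.8746 = 1.749 m

1.75 m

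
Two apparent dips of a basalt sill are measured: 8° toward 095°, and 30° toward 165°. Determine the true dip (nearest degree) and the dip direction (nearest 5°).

true dip 30°, dip direction 170°

Represent each trace as a vector plunging at its apparent dip toward its trend (east-north-up frame): v₁ = (0.986, -0.086, -0.139), v₂ = (0.224, -0.837, -0.500).
The plane normal is n = v₁ × v₂ ∝ (0.073, -0.462, 0.806).
Dip δ = arctan(|n_h|/n_z) = arctan(0.468/0.806) = 30.1°.
Dip direction = azimuth of (n_x, n_y) = atan2(0.073, -0.462) = 171°.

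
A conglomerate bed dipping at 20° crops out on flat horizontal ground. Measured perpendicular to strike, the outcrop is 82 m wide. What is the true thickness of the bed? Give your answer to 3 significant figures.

28.0 m

True thickness t = w · sin(dip) = 82 × sin 20°
t = 82 × 0.3420 = 28.046 m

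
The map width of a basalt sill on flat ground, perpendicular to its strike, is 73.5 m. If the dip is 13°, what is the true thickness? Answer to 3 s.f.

16.5 m

True thickness t = w · sin(dip) = 73.5 × sin 13°
t = 73.5 × 0.2250 = 16.534 m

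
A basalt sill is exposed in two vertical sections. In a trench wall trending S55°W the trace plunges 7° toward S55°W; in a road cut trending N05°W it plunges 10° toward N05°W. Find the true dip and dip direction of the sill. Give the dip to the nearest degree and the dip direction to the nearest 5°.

true dip 17°, dip direction 300°

The two traces are lines in the plane: v₁ = (sin 235°·cos 7°, cos 235°·cos 7°, −sin 7°), v₂ = (sin 355°·cos 10°, cos 355°·cos 10°, −sin 10°).
n = v₁ × v₂ = (-0.218, 0.131, 0.847) (taken with n_z > 0).
Dip δ = arctan(|n_h|/n_z) = arctan(0.255/0.847) = 16.7°.
Dip direction = azimuth of (n_x, n_y) = atan2(-0.218, 0.131) = 301°.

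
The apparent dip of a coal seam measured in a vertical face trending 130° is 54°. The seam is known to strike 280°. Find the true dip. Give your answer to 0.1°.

The section is 30° from the strike.
tan(true dip) = tan 54° / sin 30° = 2.7528
true dip = arctan 2.7528 = 70.04°

70.0°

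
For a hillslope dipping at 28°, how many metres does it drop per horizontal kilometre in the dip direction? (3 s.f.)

drop per km = 1000 × tan 28° = 1000 × 0.5317

532 m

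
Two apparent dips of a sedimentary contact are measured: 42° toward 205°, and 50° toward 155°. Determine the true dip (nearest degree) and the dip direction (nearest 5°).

true dip 50°, dip direction 165°

The two traces are lines in the plane: v₁ = (sin 205°·cos 42°, cos 205°·cos 42°, −sin 42°), v₂ = (sin 155°·cos 50°, cos 155°·cos 50°, −sin 50°).
The plane normal is n = v₁ × v₂ ∝ (0.126, -0.422, 0.366).
True dip = arccos(n_z / |n|) = arccos(0.6387) = 50.3°.
Dip direction = azimuth of (n_x, n_y) = atan2(0.126, -0.422) = 163°.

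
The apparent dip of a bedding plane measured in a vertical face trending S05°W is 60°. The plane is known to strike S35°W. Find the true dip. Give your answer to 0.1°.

β = acute angle between strike S35°W and section S05°W = 30°.
tan(true dip) = tan 60° / sin 30° = 3.4641
true dip = arctan 3.4641 = 73.90°

73.9°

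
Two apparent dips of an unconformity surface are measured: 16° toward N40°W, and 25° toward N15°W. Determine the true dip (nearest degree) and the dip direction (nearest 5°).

The two traces are lines in the plane: v₁ = (sin 320°·cos 16°, cos 320°·cos 16°, −sin 16°), v₂ = (sin 345°·cos 25°, cos 345°·cos 25°, −sin 25°).
The plane normal is n = v₁ × v₂ ∝ (0.070, 0.196, 0.368).
Dip δ = arctan(|n_h|/n_z) = arctan(0.209/0.368) = 29.5°.
Dip direction = atan2(0.070, 0.196) = 20° (azimuth of n's horizontal projection).

true dip 30°, dip direction 020°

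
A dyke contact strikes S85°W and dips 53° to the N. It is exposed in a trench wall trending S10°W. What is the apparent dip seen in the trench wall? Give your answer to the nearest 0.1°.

52.0°

The strike is S85°W and the section trends S10°W; the acute angle between them is β = 75°.
tan α = tan 53° × sin 75° = 1.3270 × 0.9659 = 1.2818
apparent dip = arctan 1.2818 = 52.04°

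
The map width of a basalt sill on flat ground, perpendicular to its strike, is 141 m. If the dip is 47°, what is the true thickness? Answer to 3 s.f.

103 m

True thickness t = w · sin(dip) = 141 × sin 47°
t = 141 × 0.7314 = 103.121 m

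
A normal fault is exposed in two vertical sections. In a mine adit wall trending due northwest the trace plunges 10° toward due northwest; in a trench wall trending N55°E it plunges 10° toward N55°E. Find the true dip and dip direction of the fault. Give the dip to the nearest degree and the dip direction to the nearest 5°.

true dip 15°, dip direction 005°

Each apparent-dip line lies in the plane. As unit vectors (x east, y north, z up), v₁ plunges 10°→due northwest and v₂ plunges 10°→N55°E.
The plane normal is n = v₁ × v₂ ∝ (0.023, 0.261, 0.955).
tan δ = √(n_x²+n_y²)/n_z = 0.262/0.955, so δ = 15.3°.
Dip direction = azimuth of (n_x, n_y) = atan2(0.023, 0.261) = 5°.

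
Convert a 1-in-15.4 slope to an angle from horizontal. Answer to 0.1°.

3.7°

tan θ = 1/15.4 = 0.0649
θ = arctan(0.0649) = 3.72°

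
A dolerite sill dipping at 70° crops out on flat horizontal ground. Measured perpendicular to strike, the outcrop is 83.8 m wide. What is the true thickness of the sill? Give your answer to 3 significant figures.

True thickness t = w · sin(dip) = 83.8 × sin 70°
t = 83.8 × 0.9397 = 78.746 m

78.7 m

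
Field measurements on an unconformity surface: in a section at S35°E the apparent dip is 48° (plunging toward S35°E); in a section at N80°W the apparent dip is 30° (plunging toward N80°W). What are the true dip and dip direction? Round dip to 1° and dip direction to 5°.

true dip 66°, dip direction 205°

Represent each trace as a vector plunging at its apparent dip toward its trend (east-north-up frame): v₁ = (0.384, -0.548, -0.743), v₂ = (-0.853, 0.150, -0.500).
n = v₁ × v₂ = (-0.386, -0.826, 0.410) (taken with n_z > 0).
tan δ = √(n_x²+n_y²)/n_z = 0.911/0.410, so δ = 65.8°.
Dip direction = azimuth of (n_x, n_y) = atan2(-0.386, -0.826) = 205°.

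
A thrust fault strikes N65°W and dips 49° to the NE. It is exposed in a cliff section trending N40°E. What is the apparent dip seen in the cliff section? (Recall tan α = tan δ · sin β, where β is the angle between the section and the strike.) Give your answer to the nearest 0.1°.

Angle between strike (N65°W) and section (N40°E): β = 75°.
tan(apparent dip) = tan 49° · sin 75° = 1.1112
α = arctan(1.1112) = 48.01°

48.0°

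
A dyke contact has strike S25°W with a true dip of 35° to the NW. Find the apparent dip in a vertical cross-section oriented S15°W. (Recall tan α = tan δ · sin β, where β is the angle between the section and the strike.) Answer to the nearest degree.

The strike is S25°W and the section trends S15°W; the acute angle between them is β = 10°.
tan(apparent dip) = tan 35° · sin 10° = 0.1216
α = arctan(0.1216) = 6.93°

7°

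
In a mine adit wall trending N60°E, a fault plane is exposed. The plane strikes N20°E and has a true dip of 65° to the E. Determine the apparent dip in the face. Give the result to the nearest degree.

Angle between strike (N20°E) and section (N60°E): β = 40°.
tan α = tan 65° × sin 40° = 2.1445 × 0.6428 = 1.3785
apparent dip = arctan 1.3785 = 54.04°

54°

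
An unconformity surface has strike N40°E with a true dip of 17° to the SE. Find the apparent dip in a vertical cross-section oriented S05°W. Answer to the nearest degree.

10°

The strike is N40°E and the section trends S05°W; the acute angle between them is β = 35°.
tan α = tan 17° × sin 35° = 0.3057 × 0.5736 = 0.1754
α = arctan(0.1754) = 9.95°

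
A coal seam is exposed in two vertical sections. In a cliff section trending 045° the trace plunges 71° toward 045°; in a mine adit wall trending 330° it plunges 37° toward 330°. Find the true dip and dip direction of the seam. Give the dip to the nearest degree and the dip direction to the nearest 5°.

true dip 71°, dip direction 045°

The two traces are lines in the plane: v₁ = (sin 45°·cos 71°, cos 45°·cos 71°, −sin 71°), v₂ = (sin 330°·cos 37°, cos 330°·cos 37°, −sin 37°).
The plane normal is n = v₁ × v₂ ∝ (0.515, 0.516, 0.251).
Dip δ = arctan(|n_h|/n_z) = arctan(0.729/0.251) = 71.0°.
The horizontal component of n points toward azimuth atan2(n_x, n_y) = 45°, the dip direction.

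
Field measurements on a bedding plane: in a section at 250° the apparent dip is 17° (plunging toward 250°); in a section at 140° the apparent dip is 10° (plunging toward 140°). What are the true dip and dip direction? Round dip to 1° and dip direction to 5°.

The two traces are lines in the plane: v₁ = (sin 250°·cos 17°, cos 250°·cos 17°, −sin 17°), v₂ = (sin 140°·cos 10°, cos 140°·cos 10°, −sin 10°).
Cross product v₁ × v₂ gives the pole to the plane: n ∝ (-0.164, -0.341, 0.885).
tan δ = √(n_x²+n_y²)/n_z = 0.378/0.885, so δ = 23.2°.
Dip direction = atan2(-0.164, -0.341) = 206° (azimuth of n's horizontal projection).

true dip 23°, dip direction 205°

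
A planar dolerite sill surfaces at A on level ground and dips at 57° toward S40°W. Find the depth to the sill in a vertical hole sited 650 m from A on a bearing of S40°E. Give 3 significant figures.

The hole lies 80° from the dip direction, so the down-dip offset is 650 × cos 80° = 112.87 m.
Depth = down-dip offset × tan(dip) = 112.87 × tan 57° = 112.87 × 1.5399
Depth = 173.81 m

174 m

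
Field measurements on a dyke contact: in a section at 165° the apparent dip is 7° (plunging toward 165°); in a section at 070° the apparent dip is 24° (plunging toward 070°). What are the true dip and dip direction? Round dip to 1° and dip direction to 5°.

true dip 25°, dip direction 090°

The two traces are lines in the plane: v₁ = (sin 165°·cos 7°, cos 165°·cos 7°, −sin 7°), v₂ = (sin 70°·cos 24°, cos 70°·cos 24°, −sin 24°).
The plane normal is n = v₁ × v₂ ∝ (0.428, -0.000, 0.903).
tan δ = √(n_x²+n_y²)/n_z = 0.428/0.903, so δ = 25.4°.
Dip direction = azimuth of (n_x, n_y) = atan2(0.428, -0.000) = 90°.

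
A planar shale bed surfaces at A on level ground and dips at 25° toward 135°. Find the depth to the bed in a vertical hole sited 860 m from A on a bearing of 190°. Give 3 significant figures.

The hole lies 55° from the dip direction, so the down-dip offset is 860 × cos 55° = 493.28 m.
Depth = down-dip offset × tan(dip) = 493.28 × tan 25° = 493.28 × 0.4663
Depth = 230.02 m

230 m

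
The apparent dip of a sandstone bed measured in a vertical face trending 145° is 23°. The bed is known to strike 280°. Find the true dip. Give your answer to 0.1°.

31.0°

The section is 45° from the strike.
tan δ = tan α / sin β = tan 23° / sin 45° = 0.4245 / 0.7071 = 0.6003
δ = arctan(0.6003) = 30.98°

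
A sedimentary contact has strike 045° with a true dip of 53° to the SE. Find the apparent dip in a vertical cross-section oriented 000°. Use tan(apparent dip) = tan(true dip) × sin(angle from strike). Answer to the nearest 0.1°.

43.2°

The section lies 45° from the strike.
tan(apparent dip) = tan 53° · sin 45° = 0.9384
α = arctan(0.9384) = 43.18°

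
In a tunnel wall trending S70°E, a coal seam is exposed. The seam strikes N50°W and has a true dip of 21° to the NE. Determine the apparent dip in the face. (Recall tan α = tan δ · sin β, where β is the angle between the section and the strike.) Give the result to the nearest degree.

7°

The strike is N50°W and the section trends S70°E; the acute angle between them is β = 20°.
tan(apparent dip) = tan 21° · sin 20° = 0.1313
apparent dip = arctan 0.1313 = 7.48°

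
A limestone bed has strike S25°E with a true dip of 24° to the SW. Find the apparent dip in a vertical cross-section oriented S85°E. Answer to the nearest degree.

21°

The section lies 60° from the strike.
tan(apparent dip) = tan 24° · sin 60° = 0.3856
apparent dip = arctan 0.3856 = 21.09°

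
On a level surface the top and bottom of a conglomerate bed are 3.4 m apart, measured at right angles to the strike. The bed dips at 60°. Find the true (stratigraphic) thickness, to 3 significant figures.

2.94 m

True thickness t = w · sin(dip) = 3.4 × sin 60°
t = 3.4 × 0.8660 = 2.944 m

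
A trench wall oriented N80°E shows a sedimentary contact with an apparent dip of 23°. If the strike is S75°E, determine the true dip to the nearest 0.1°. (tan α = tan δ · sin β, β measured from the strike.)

45.1°

The section is 25° from the strike.
tan δ = tan α / sin β = tan 23° / sin 25° = 0.4245 / 0.4226 = 1.0044
true dip = arctan 1.0044 = 45.13°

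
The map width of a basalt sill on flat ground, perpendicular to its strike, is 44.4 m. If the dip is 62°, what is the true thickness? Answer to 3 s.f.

39.2 m

True thickness t = w · sin(dip) = 44.4 × sin 62°
t = 44.4 × 0.8829 = 39.203 m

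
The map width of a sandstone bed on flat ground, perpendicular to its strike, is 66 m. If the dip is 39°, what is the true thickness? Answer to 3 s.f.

True thickness t = w · sin(dip) = 66 × sin 39°
t = 66 × 0.6293 = 41.535 m

41.5 m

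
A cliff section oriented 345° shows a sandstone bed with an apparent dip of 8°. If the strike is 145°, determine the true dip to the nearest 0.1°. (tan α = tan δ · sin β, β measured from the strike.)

22.3°

β = acute angle between strike 145° and section 345° = 20°.
tan(true dip) = tan 8° / sin 20° = 0.4109
true dip = arctan 0.4109 = 22.34°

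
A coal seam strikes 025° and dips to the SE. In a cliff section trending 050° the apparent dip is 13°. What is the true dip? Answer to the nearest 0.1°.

The section is 25° from the strike.
tan δ = tan α / sin β = tan 13° / sin 25° = 0.2309 / 0.4226 = 0.5463
true dip = arctan 0.5463 = 28.65°

28.6°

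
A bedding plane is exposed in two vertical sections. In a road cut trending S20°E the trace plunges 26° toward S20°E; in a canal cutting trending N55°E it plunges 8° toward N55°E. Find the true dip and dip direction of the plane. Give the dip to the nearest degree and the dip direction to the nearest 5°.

The two traces are lines in the plane: v₁ = (sin 160°·cos 26°, cos 160°·cos 26°, −sin 26°), v₂ = (sin 55°·cos 8°, cos 55°·cos 8°, −sin 8°).
n = v₁ × v₂ = (0.367, -0.313, 0.860) (taken with n_z > 0).
tan δ = √(n_x²+n_y²)/n_z = 0.482/0.860, so δ = 29.3°.
Dip direction = azimuth of (n_x, n_y) = atan2(0.367, -0.313) = 130°.

true dip 29°, dip direction 130°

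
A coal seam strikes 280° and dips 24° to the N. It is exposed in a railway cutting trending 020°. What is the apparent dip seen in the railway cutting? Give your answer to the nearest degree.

Angle between strike (280°) and section (020°): β = 80°.
tan(apparent dip) = tan 24° · sin 80° = 0.4385
α = arctan(0.4385) = 23.68°

24°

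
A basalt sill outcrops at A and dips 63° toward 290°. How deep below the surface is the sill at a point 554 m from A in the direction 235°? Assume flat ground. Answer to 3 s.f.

624 m

The hole lies 55° from the dip direction, so the down-dip offset is 554 × cos 55° = 317.76 m.
Depth = down-dip offset × tan(dip) = 317.76 × tan 63° = 317.76 × 1.9626
Depth = 623.64 m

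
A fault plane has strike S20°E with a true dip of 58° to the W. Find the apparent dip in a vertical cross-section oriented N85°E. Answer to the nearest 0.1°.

57.1°

The strike is S20°E and the section trends N85°E; the acute angle between them is β = 75°.
tan α = tan 58° × sin 75° = 1.6003 × 0.9659 = 1.5458
α = arctan(1.5458) = 57.10°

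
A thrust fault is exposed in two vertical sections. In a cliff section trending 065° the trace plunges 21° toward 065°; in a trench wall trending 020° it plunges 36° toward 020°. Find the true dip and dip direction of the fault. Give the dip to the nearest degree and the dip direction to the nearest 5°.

true dip 37°, dip direction 005°

Each apparent-dip line lies in the plane. As unit vectors (x east, y north, z up), v₁ plunges 21°→065° and v₂ plunges 36°→020°.
Cross product v₁ × v₂ gives the pole to the plane: n ∝ (0.041, 0.398, 0.534).
tan δ = √(n_x²+n_y²)/n_z = 0.400/0.534, so δ = 36.8°.
Dip direction = azimuth of (n_x, n_y) = atan2(0.041, 0.398) = 6°.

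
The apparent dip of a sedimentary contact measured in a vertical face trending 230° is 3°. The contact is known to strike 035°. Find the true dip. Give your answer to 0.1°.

11.4°

The section is 15° from the strike.
tan(true dip) = tan 3° / sin 15° = 0.2025
δ = arctan(0.2025) = 11.45°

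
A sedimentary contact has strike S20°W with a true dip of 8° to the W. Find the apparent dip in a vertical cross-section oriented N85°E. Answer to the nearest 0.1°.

Angle between strike (S20°W) and section (N85°E): β = 65°.
tan(apparent dip) = tan 8° · sin 65° = 0.1274
apparent dip = arctan 0.1274 = 7.26°

7.3°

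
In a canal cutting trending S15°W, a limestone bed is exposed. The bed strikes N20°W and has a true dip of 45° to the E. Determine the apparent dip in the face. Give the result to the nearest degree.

The section lies 35° from the strike.
tan α = tan 45° × sin 35° = 1.0000 × 0.5736 = 0.5736
apparent dip = arctan 0.5736 = 29.84°

30°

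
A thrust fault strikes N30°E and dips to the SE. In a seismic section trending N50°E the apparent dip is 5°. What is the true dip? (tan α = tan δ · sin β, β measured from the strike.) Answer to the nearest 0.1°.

The section is 20° from the strike.
tan δ = tan α / sin β = tan 5° / sin 20° = 0.0875 / 0.3420 = 0.2558
δ = arctan(0.2558) = 14.35°

14.3°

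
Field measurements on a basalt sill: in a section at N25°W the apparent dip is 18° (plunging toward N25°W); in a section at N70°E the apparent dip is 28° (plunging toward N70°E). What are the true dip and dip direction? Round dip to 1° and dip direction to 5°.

Each apparent-dip line lies in the plane. As unit vectors (x east, y north, z up), v₁ plunges 18°→N25°W and v₂ plunges 28°→N70°E.
Cross product v₁ × v₂ gives the pole to the plane: n ∝ (0.311, 0.445, 0.837).
True dip = arccos(n_z / |n|) = arccos(0.8387) = 33.0°.
Dip direction = azimuth of (n_x, n_y) = atan2(0.311, 0.445) = 35°.

true dip 33°, dip direction 035°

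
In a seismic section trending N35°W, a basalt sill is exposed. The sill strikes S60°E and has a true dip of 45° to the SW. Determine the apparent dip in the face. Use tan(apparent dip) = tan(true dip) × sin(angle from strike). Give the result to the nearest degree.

23°

Angle between strike (S60°E) and section (N35°W): β = 25°.
tan α = tan 45° × sin 25° = 1.0000 × 0.4226 = 0.4226
apparent dip = arctan 0.4226 = 22.91°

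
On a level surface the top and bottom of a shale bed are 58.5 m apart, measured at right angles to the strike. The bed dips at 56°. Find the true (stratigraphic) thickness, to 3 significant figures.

True thickness t = w · sin(dip) = 58.5 × sin 56°
t = 58.5 × 0.8290 = 48.499 m

48.5 m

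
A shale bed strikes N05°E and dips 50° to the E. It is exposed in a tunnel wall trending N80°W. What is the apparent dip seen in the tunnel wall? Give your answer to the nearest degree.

50°

The strike is N05°E and the section trends N80°W; the acute angle between them is β = 85°.
tan(apparent dip) = tan 50° · sin 85° = 1.1872
α = arctan(1.1872) = 49.89°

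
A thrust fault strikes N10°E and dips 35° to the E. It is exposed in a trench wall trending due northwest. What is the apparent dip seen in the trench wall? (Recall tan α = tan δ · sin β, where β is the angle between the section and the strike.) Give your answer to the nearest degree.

The section lies 55° from the strike.
tan(apparent dip) = tan 35° · sin 55° = 0.5736
α = arctan(0.5736) = 29.84°

30°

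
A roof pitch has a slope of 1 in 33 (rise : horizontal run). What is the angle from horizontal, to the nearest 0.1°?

tan θ = 1/33 = 0.0303
θ = arctan(0.0303) = 1.74°

1.7°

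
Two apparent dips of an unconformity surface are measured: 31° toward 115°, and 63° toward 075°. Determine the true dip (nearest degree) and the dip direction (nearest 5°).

Represent each trace as a vector plunging at its apparent dip toward its trend (east-north-up frame): v₁ = (0.777, -0.362, -0.515), v₂ = (0.439, 0.118, -0.891).
n = v₁ × v₂ = (0.383, 0.466, 0.250) (taken with n_z > 0).
tan δ = √(n_x²+n_y²)/n_z = 0.604/0.250, so δ = 67.5°.
Dip direction = azimuth of (n_x, n_y) = atan2(0.383, 0.466) = 39°.

true dip 67°, dip direction 040°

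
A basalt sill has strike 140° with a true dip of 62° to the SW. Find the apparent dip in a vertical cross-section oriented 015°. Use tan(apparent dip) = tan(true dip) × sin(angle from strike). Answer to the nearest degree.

The strike is 140° and the section trends 015°; the acute angle between them is β = 55°.
tan(apparent dip) = tan 62° · sin 55° = 1.5406
α = arctan(1.5406) = 57.01°

57°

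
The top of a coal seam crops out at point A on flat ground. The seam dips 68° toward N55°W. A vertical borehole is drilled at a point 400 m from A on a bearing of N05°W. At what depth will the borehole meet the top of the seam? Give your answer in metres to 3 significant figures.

636 m

The hole lies 50° from the dip direction, so the down-dip offset is 400 × cos 50° = 257.12 m.
Depth = down-dip offset × tan(dip) = 257.12 × tan 68° = 257.12 × 2.4751
Depth = 636.38 m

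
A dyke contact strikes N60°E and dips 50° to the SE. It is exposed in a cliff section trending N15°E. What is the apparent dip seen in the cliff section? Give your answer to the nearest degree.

The strike is N60°E and the section trends N15°E; the acute angle between them is β = 45°.
tan α = tan 50° × sin 45° = 1.1918 × 0.7071 = 0.8427
apparent dip = arctan 0.8427 = 40.12°

40°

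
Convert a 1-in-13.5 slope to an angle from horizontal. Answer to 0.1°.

4.2°

tan θ = 1/13.5 = 0.0741
θ = arctan(0.0741) = 4.24°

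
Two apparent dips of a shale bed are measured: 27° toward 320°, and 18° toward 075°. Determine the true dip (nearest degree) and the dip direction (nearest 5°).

true dip 38°, dip direction 010°

Represent each trace as a vector plunging at its apparent dip toward its trend (east-north-up frame): v₁ = (-0.573, 0.683, -0.454), v₂ = (0.919, 0.246, -0.309).
The plane normal is n = v₁ × v₂ ∝ (0.099, 0.594, 0.768).
Dip δ = arctan(|n_h|/n_z) = arctan(0.602/0.768) = 38.1°.
Dip direction = azimuth of (n_x, n_y) = atan2(0.099, 0.594) = 9°.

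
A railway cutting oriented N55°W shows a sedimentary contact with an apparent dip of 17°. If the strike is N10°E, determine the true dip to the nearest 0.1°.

The section is 65° from the strike.
tan(true dip) = tan 17° / sin 65° = 0.3373
true dip = arctan 0.3373 = 18.64°

18.6°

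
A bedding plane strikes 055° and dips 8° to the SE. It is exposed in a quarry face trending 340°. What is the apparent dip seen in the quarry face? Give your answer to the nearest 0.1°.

7.7°

The strike is 055° and the section trends 340°; the acute angle between them is β = 75°.
tan α = tan 8° × sin 75° = 0.1405 × 0.9659 = 0.1358
α = arctan(0.1358) = 7.73°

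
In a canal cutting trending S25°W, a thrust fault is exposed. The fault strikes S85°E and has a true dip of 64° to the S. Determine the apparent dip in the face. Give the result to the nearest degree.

The strike is S85°E and the section trends S25°W; the acute angle between them is β = 70°.
tan α = tan 64° × sin 70° = 2.0503 × 0.9397 = 1.9267
α = arctan(1.9267) = 62.57°

63°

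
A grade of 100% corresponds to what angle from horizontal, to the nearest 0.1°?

45.0°

tan θ = 100/100 = 1.0000
θ = arctan(1.0000) = 45.00°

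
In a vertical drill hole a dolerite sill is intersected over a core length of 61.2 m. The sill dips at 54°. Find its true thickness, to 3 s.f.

True thickness t = h · cos(dip) = 61.2 × cos 54°
t = 61.2 × 0.5878 = 35.972 m

36.0 m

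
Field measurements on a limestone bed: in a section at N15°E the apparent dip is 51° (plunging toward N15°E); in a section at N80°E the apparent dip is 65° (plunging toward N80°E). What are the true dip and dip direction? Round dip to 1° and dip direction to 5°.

Each apparent-dip line lies in the plane. As unit vectors (x east, y north, z up), v₁ plunges 51°→N15°E and v₂ plunges 65°→N80°E.
Cross product v₁ × v₂ gives the pole to the plane: n ∝ (0.494, 0.176, 0.241).
tan δ = √(n_x²+n_y²)/n_z = 0.524/0.241, so δ = 65.3°.
Dip direction = atan2(0.494, 0.176) = 70° (azimuth of n's horizontal projection).

true dip 65°, dip direction 070°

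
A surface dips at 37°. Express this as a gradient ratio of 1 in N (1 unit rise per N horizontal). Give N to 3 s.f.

1 : N means tan θ = 1/N, so N = 1/tan 37° = 1/0.7536

1 in 1.33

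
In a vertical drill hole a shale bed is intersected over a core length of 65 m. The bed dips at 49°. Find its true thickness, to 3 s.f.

42.6 m

True thickness t = h · cos(dip) = 65 × cos 49°
t = 65 × 0.6561 = 42.644 m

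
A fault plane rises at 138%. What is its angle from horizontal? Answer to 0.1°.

54.1°

tan θ = 138/100 = 1.3800
θ = arctan(1.3800) = 54.07°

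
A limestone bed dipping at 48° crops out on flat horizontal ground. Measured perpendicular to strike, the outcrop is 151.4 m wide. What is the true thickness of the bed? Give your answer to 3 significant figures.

True thickness t = w · sin(dip) = 151.4 × sin 48°
t = 151.4 × 0.7431 = 112.512 m

113 m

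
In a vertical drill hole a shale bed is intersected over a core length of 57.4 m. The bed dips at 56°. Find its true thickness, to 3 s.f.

32.1 m

True thickness t = h · cos(dip) = 57.4 × cos 56°
t = 57.4 × 0.5592 = 32.098 m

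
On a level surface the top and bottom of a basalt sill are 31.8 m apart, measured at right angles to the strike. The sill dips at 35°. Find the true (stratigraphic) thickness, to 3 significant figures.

True thickness t = w · sin(dip) = 31.8 × sin 35°
t = 31.8 × 0.5736 = 18.240 m

18.2 m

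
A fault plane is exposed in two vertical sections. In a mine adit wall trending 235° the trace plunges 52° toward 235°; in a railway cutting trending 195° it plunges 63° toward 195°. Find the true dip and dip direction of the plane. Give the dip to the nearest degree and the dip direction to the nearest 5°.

Represent each trace as a vector plunging at its apparent dip toward its trend (east-north-up frame): v₁ = (-0.504, -0.353, -0.788), v₂ = (-0.118, -0.439, -0.891).
Cross product v₁ × v₂ gives the pole to the plane: n ∝ (-0.031, -0.357, 0.180).
True dip = arccos(n_z / |n|) = arccos(0.4484) = 63.4°.
Dip direction = azimuth of (n_x, n_y) = atan2(-0.031, -0.357) = 185°.

true dip 63°, dip direction 185°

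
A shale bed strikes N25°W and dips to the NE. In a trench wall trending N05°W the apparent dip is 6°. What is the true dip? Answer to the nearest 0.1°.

17.1°

β = acute angle between strike N25°W and section N05°W = 20°.
tan δ = tan α / sin β = tan 6° / sin 20° = 0.1051 / 0.3420 = 0.3073
true dip = arctan 0.3073 = 17.08°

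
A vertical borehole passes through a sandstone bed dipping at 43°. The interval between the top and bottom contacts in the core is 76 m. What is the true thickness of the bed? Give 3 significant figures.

True thickness t = h · cos(dip) = 76 × cos 43°
t = 76 × 0.7314 = 55.583 m

55.6 m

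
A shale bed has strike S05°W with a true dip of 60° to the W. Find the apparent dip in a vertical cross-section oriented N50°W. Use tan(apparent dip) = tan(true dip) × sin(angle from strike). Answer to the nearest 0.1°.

The strike is S05°W and the section trends N50°W; the acute angle between them is β = 55°.
tan(apparent dip) = tan 60° · sin 55° = 1.4188
α = arctan(1.4188) = 54.82°

54.8°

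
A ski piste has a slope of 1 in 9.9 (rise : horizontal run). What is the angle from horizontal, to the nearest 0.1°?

tan θ = 1/9.9 = 0.1010
θ = arctan(0.1010) = 5.77°

5.8°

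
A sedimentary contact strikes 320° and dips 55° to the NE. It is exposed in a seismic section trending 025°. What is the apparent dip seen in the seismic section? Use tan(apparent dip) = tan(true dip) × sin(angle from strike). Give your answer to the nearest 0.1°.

The strike is 320° and the section trends 025°; the acute angle between them is β = 65°.
tan α = tan 55° × sin 65° = 1.4281 × 0.9063 = 1.2943
α = arctan(1.2943) = 52.31°

52.3°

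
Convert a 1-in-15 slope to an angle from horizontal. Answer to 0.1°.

3.8°

tan θ = 1/15 = 0.0667
θ = arctan(0.0667) = 3.81°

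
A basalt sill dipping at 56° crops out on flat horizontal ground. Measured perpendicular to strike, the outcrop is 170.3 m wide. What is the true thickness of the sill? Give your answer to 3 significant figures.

141 m

True thickness t = w · sin(dip) = 170.3 × sin 56°
t = 170.3 × 0.8290 = 141.185 m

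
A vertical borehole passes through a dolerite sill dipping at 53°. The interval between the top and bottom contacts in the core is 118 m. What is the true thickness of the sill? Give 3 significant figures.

71.0 m

True thickness t = h · cos(dip) = 118 × cos 53°
t = 118 × 0.6018 = 71.014 m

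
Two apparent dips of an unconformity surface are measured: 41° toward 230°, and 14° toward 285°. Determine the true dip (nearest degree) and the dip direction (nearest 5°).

true dip 43°, dip direction 210°

Each apparent-dip line lies in the plane. As unit vectors (x east, y north, z up), v₁ plunges 41°→230° and v₂ plunges 14°→285°.
Cross product v₁ × v₂ gives the pole to the plane: n ∝ (-0.282, -0.475, 0.600).
True dip = arccos(n_z / |n|) = arccos(0.7356) = 42.6°.
Dip direction = atan2(-0.282, -0.475) = 211° (azimuth of n's horizontal projection).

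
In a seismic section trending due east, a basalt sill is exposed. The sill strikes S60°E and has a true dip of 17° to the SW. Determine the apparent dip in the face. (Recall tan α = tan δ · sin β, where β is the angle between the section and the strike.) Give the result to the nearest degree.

9°

The section lies 30° from the strike.
tan(apparent dip) = tan 17° · sin 30° = 0.1529
α = arctan(0.1529) = 8.69°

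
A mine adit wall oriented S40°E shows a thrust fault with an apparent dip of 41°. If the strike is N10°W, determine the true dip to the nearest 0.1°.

The section is 30° from the strike.
tan(true dip) = tan 41° / sin 30° = 1.7386
true dip = arctan 1.7386 = 60.09°

60.1°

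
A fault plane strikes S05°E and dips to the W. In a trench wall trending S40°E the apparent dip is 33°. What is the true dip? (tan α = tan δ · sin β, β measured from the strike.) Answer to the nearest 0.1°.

The section is 35° from the strike.
tan δ = tan α / sin β = tan 33° / sin 35° = 0.6494 / 0.5736 = 1.1322
δ = arctan(1.1322) = 48.55°

48.5°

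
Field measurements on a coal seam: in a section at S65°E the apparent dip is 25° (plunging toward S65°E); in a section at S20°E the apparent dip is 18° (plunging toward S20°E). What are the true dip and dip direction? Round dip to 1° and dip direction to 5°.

The two traces are lines in the plane: v₁ = (sin 115°·cos 25°, cos 115°·cos 25°, −sin 25°), v₂ = (sin 160°·cos 18°, cos 160°·cos 18°, −sin 18°).
Cross product v₁ × v₂ gives the pole to the plane: n ∝ (0.259, -0.116, 0.609).
tan δ = √(n_x²+n_y²)/n_z = 0.284/0.609, so δ = 25.0°.
Dip direction = atan2(0.259, -0.116) = 114° (azimuth of n's horizontal projection).

true dip 25°, dip direction 115°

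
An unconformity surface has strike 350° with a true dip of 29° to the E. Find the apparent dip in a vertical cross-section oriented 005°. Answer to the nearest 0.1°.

8.2°

The strike is 350° and the section trends 005°; the acute angle between them is β = 15°.
tan α = tan 29° × sin 15° = 0.5543 × 0.2588 = 0.1435
apparent dip = arctan 0.1435 = 8.16°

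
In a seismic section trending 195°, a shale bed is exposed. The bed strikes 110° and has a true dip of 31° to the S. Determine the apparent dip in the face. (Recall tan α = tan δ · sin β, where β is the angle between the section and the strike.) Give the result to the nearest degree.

31°

The strike is 110° and the section trends 195°; the acute angle between them is β = 85°.
tan α = tan 31° × sin 85° = 0.6009 × 0.9962 = 0.5986
α = arctan(0.5986) = 30.90°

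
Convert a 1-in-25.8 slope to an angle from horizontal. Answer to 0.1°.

2.2°

tan θ = 1/25.8 = 0.0388
θ = arctan(0.0388) = 2.22°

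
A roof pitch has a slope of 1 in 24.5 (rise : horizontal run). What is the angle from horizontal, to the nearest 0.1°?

tan θ = 1/24.5 = 0.0408
θ = arctan(0.0408) = 2.34°

2.3°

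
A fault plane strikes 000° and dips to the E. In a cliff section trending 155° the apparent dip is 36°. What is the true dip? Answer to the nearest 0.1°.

59.8°

The section is 25° from the strike.
tan(true dip) = tan 36° / sin 25° = 1.7191
δ = arctan(1.7191) = 59.81°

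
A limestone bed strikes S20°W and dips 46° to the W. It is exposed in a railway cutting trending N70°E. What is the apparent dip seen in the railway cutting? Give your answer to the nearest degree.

The section lies 50° from the strike.
tan(apparent dip) = tan 46° · sin 50° = 0.7933
apparent dip = arctan 0.7933 = 38.42°

38°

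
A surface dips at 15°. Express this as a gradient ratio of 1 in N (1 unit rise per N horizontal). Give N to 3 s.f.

1 : N means tan θ = 1/N, so N = 1/tan 15° = 1/0.2679

1 in 3.73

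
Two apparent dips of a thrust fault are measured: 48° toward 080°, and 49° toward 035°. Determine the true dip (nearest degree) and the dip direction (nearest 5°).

The two traces are lines in the plane: v₁ = (sin 80°·cos 48°, cos 80°·cos 48°, −sin 48°), v₂ = (sin 35°·cos 49°, cos 35°·cos 49°, −sin 49°).
Cross product v₁ × v₂ gives the pole to the plane: n ∝ (0.312, 0.218, 0.310).
True dip = arccos(n_z / |n|) = arccos(0.6325) = 50.8°.
The horizontal component of n points toward azimuth atan2(n_x, n_y) = 55°, the dip direction.

true dip 51°, dip direction 055°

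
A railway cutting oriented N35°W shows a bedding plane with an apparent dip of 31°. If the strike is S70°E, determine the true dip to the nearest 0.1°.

The section is 35° from the strike.
tan δ = tan α / sin β = tan 31° / sin 35° = 0.6009 / 0.5736 = 1.0476
δ = arctan(1.0476) = 46.33°

46.3°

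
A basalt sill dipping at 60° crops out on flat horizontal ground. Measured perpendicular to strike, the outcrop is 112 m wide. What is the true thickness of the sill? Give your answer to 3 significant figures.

True thickness t = w · sin(dip) = 112 × sin 60°
t = 112 × 0.8660 = 96.995 m

97.0 m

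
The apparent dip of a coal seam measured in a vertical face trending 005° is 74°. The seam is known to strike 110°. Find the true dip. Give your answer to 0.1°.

74.5°

β = acute angle between strike 110° and section 005° = 75°.
tan δ = tan α / sin β = tan 74° / sin 75° = 3.4874 / 0.9659 = 3.6104
true dip = arctan 3.6104 = 74.52°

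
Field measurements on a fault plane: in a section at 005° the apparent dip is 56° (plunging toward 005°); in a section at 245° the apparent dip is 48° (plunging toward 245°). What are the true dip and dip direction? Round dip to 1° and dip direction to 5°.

true dip 69°, dip direction 310°

Represent each trace as a vector plunging at its apparent dip toward its trend (east-north-up frame): v₁ = (0.049, 0.557, -0.829), v₂ = (-0.606, -0.283, -0.743).
Cross product v₁ × v₂ gives the pole to the plane: n ∝ (-0.648, 0.539, 0.324).
True dip = arccos(n_z / |n|) = arccos(0.3587) = 69.0°.
Dip direction = azimuth of (n_x, n_y) = atan2(-0.648, 0.539) = 310°.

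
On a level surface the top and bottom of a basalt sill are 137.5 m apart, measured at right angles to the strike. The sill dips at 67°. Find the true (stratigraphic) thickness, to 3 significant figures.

127 m

True thickness t = w · sin(dip) = 137.5 × sin 67°
t = 137.5 × 0.9205 = 126.569 m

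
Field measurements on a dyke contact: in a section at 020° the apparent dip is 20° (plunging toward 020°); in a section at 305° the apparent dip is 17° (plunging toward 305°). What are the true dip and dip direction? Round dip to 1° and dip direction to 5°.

true dip 23°, dip direction 350°

Each apparent-dip line lies in the plane. As unit vectors (x east, y north, z up), v₁ plunges 20°→020° and v₂ plunges 17°→305°.
n = v₁ × v₂ = (-0.071, 0.362, 0.868) (taken with n_z > 0).
tan δ = √(n_x²+n_y²)/n_z = 0.369/0.868, so δ = 23.0°.
Dip direction = atan2(-0.071, 0.362) = 349° (azimuth of n's horizontal projection).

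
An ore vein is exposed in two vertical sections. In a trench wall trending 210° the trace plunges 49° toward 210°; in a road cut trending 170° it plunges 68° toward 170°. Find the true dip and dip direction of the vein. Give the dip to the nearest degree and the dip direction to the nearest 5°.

Represent each trace as a vector plunging at its apparent dip toward its trend (east-north-up frame): v₁ = (-0.328, -0.568, -0.755), v₂ = (0.065, -0.369, -0.927).
Cross product v₁ × v₂ gives the pole to the plane: n ∝ (0.248, -0.353, 0.158).
Dip δ = arctan(|n_h|/n_z) = arctan(0.432/0.158) = 69.9°.
The horizontal component of n points toward azimuth atan2(n_x, n_y) = 145°, the dip direction.

true dip 70°, dip direction 145°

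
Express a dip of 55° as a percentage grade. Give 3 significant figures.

143%

grade % = 100 × tan 55° = 100 × 1.4281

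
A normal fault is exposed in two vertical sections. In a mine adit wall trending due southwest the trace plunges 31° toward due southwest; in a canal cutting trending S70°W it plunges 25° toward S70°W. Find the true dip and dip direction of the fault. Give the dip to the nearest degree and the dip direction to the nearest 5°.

true dip 32°, dip direction 210°

Represent each trace as a vector plunging at its apparent dip toward its trend (east-north-up frame): v₁ = (-0.606, -0.606, -0.515), v₂ = (-0.852, -0.310, -0.423).
n = v₁ × v₂ = (-0.097, -0.182, 0.328) (taken with n_z > 0).
tan δ = √(n_x²+n_y²)/n_z = 0.206/0.328, so δ = 32.2°.
Dip direction = atan2(-0.097, -0.182) = 208° (azimuth of n's horizontal projection).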